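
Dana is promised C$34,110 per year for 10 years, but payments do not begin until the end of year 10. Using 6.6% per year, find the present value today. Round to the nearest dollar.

C$137,308

PV at t=9 (ordinary 10-year annuity): 34110 × a(10|0.066) = 34110 × 7.155308 = 244,067.5678
Discount back 9 years: 244,067.5678 × (1+0.066)^(−9) = 244,067.5678 × 0.562581 = 137,307.8071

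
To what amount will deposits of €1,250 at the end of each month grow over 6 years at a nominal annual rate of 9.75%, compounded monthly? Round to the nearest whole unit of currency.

€121,654

Periodic rate i = 0.0975/12 = 0.008125; n = 6 × 12 = 72 periods.
FV = 1250 × [(1+0.008125)^72 − 1] / 0.008125 = 1250 × 97.323453 = 121,654.3162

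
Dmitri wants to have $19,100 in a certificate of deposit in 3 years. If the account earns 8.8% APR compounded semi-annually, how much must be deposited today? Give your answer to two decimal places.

Periodic rate i = 0.088/2 = 0.044; n = 3 × 2 = 6 periods.
PV = 19,100 / (1 + 0.044)^6 = 19,100 / 1.294801 = 14,751.3027

$14,751.30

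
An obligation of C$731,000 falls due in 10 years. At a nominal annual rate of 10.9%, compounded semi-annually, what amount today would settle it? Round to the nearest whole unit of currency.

C$252,921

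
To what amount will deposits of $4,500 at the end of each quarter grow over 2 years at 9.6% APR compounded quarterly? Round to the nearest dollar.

$39,174

i = 0.096/4 = 0.024 per quarter; n = 2·4 = 8.
FV = PMT · [(1+i)^n − 1] / i = 4500 · 8.705242 = 39,173.5912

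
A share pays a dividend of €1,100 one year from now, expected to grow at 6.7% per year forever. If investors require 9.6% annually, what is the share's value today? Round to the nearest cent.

PV = D₁/(r − g) = 1100/(0.096 − 0.067) = 37,931.0345

€37,931.03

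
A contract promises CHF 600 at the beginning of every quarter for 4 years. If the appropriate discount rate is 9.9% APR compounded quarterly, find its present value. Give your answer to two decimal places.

CHF 8,042.51

i = 0.099/4 = 0.02475 per quarter; n = 4·4 = 16.
PV = 600 × [1 − (1+0.02475)^(−16)] / 0.02475 × (1+i) = 600 × 13.404178 = 8,042.5070
(Beginning-of-period payments → annuity-due factor ×(1+i).)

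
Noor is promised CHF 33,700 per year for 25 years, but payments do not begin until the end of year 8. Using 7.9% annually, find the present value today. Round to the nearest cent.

PV at t=7 (ordinary 25-year annuity): 33700 × a(25|0.079) = 33700 × 10.766595 = 362,834.2596
Discount back 7 years: 362,834.2596 × (1+0.079)^(−7) = 362,834.2596 × 0.587286 = 213,087.5983

CHF 213,087.60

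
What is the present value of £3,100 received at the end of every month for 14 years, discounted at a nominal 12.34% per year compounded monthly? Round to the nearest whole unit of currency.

Periodic rate i = 0.1234/12 = 0.0102833; n = 14 × 12 = 168 periods.
PV = PMT · [1 − (1+i)^(−n)] / i = 3100 · 79.810195 = 247,411.6059

£247,412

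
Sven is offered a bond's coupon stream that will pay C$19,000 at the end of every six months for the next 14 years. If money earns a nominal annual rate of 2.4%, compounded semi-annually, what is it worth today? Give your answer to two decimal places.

With 2 periods per year: i = 0.012, n = 28.
Annuity factor a(28|0.012) = 23.662184; PV = 19000 × 23.662184 = 449,581.4936

C$449,581.49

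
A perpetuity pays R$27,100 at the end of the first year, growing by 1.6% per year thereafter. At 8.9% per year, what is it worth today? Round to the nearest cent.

R$371,232.88

PV = D₁/(r − g) = 27100/(0.089 − 0.016) = 371,232.8767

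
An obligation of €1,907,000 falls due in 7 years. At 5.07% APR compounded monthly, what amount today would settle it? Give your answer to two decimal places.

€1,338,271.62

With 12 periods per year: i = 0.004225, n = 84.
PV = FV·(1+i)^(−n) = 1,907,000 × 0.701768 = 1,338,271.6230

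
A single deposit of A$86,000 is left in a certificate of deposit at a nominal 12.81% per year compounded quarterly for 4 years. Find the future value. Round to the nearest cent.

A$142,410.48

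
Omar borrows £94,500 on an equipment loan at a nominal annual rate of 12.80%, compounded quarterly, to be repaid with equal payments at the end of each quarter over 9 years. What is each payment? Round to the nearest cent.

£4,458.59

With 4 periods per year: i = 0.032, n = 36.
PMT = 94500 / ( [1 − (1+0.032)^(−36)] / 0.032 ) = 94500 / 21.195027 = 4,458.5931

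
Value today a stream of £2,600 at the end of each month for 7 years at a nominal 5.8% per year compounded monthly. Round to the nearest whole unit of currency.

£179,151

With 12 periods per year: i = 0.00483333, n = 84.
PV = PMT · [1 − (1+i)^(−n)] / i = 2600 · 68.904383 = 179,151.3959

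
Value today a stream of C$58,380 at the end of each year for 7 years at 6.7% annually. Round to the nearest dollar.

C$317,944

Annuity factor a(7|0.067) = 5.446117; PV = 58380 × 5.446117 = 317,944.3066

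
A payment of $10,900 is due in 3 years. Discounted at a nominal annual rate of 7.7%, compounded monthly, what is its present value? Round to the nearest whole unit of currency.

$8,658

With 12 periods per year: i = 0.00641667, n = 36.
PV = FV·(1+i)^(−n) = 10,900 × 0.794325 = 8,658.1473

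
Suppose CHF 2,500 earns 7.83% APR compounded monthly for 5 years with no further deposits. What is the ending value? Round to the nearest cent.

i = 0.0783/12 = 0.006525 per month; n = 5·12 = 60.
FV = PV·(1+i)^n = 2,500 × 1.477318 = 3,693.2949

CHF 3,693.29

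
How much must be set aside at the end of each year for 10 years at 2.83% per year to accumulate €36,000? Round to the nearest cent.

FV-annuity factor = 11.374532; PMT = 36000 / 11.374532 = 3,164.9654

€3,164.97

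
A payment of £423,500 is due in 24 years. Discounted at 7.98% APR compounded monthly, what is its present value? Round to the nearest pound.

£62,784

Periodic rate i = 0.0798/12 = 0.00665; n = 24 × 12 = 288 periods.
PV = 423,500 / (1 + 0.00665)^288 = 423,500 / 6.745395 = 62,783.5730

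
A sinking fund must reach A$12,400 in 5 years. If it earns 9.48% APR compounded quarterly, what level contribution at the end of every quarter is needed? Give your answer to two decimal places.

A$491.81

With 4 periods per year: i = 0.0237, n = 20.
PMT = 12400 / ( [(1+0.0237)^20 − 1] / 0.0237 ) = 12400 / 25.213019 = 491.8094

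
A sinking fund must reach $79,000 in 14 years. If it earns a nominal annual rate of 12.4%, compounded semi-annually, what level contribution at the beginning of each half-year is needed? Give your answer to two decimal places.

i = 0.124/2 = 0.062 per half-year; n = 14·2 = 28.
PMT = 79000 / ( [(1+0.062)^28 − 1] / 0.062 × (1+i) ) = 79000 / 75.174707 = 1,050.8854

$1,050.89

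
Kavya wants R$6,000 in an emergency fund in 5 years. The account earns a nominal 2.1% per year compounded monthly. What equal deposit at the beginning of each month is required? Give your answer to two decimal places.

i = 0.021/12 = 0.00175 per month; n = 5·12 = 60.
PMT = 6000 / ( [(1+0.00175)^60 − 1] / 0.00175 × (1+i) ) = 6000 / 63.315573 = 94.7634

R$94.76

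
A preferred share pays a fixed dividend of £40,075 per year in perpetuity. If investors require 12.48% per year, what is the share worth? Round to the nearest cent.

£321,113.78

PV = C/r = 40075/0.1248 = 321,113.7821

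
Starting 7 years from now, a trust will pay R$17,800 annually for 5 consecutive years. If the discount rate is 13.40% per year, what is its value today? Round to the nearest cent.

R$29,155.25

Value one period before first payment (t=6): 17800 × [1 − (1+0.134)^(−5)] / 0.134 = 17800 × 3.483174 = 62,000.4893
Discount back 6 years: 62,000.4893 × (1+0.134)^(−6) = 62,000.4893 × 0.470242 = 29,155.2513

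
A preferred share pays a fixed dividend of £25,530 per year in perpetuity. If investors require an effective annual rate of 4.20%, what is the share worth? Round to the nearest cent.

£607,857.14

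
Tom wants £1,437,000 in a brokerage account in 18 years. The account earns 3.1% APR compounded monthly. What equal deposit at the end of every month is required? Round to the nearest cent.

i = 0.031/12 = 0.00258333 per month; n = 18·12 = 216.
FV-annuity factor = 288.742450; PMT = 1.437e+06 / 288.742450 = 4,976.7535

£4,976.75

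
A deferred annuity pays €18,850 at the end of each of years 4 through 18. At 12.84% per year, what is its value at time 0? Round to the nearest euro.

€85,490

Value one period before first payment (t=3): 18850 × [1 − (1+0.1284)^(−15)] / 0.1284 = 18850 × 6.516157 = 122,829.5596
PV₀ = 122,829.5596 / (1+0.1284)^3 = 122,829.5596 / 1.436777 = 85,489.6742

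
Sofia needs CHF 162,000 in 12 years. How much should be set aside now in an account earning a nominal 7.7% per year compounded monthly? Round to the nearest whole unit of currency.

CHF 64,492

Periodic rate i = 0.077/12 = 0.00641667; n = 12 × 12 = 144 periods.
Discount factor = (1+0.00641667)^(−144) = 0.398102; PV = 162,000 × 0.398102 = 64,492.4533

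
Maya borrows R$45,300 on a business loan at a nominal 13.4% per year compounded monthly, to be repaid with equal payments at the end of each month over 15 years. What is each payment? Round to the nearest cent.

R$585.13

With 12 periods per year: i = 0.0111667, n = 180.
PMT = 45300 / ( [1 − (1+0.0111667)^(−180)] / 0.0111667 ) = 45300 / 77.418841 = 585.1289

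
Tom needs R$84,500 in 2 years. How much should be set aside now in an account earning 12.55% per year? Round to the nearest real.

R$66,706

PV = FV·(1+i)^(−n) = 84,500 × 0.789422 = 66,706.1246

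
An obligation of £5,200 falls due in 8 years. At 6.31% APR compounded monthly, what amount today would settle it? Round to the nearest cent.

With 12 periods per year: i = 0.00525833, n = 96.
PV = FV·(1+i)^(−n) = 5,200 × 0.604425 = 3,143.0108

£3,143.01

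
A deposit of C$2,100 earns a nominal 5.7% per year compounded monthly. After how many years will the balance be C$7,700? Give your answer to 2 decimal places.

Periodic rate i = 0.057/12 = 0.00475.
n = ln(7700/2100) / ln(1+0.00475) = ln(3.66667) / 0.004739 = 274.1824 months
= 274.1824/12 years

22.85 years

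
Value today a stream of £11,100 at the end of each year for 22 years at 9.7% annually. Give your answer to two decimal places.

PV = 11100 × [1 − (1+0.097)^(−22)] / 0.097 = 11100 × 8.964402 = 99,504.8587

£99,504.86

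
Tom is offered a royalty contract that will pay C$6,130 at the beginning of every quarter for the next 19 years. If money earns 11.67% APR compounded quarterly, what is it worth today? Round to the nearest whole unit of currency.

C$191,933

With 4 periods per year: i = 0.029175, n = 76.
Annuity factor a(76|0.029175) × (1+i) = 31.310430; PV = 6130 × 31.310430 = 191,932.9335
Payments are at the start of each period, so multiply by (1+i).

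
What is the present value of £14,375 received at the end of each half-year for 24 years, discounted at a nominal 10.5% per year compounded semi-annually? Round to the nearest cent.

£250,324.69

i = 0.105/2 = 0.0525 per half-year; n = 24·2 = 48.
Annuity factor a(48|0.0525) = 17.413891; PV = 14375 × 17.413891 = 250,324.6877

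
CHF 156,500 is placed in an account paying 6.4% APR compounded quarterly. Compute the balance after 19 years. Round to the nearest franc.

i = 0.064/4 = 0.016 per quarter; n = 19·4 = 76.
156,500 × (1+0.016)^76 = 156,500 × 3.341349 = 522,921.0757

CHF 522,921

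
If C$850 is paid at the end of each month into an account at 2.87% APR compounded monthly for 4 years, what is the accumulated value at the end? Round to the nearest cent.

i = 0.0287/12 = 0.00239167 per month; n = 4·12 = 48.
FV = PMT · [(1+i)^n − 1] / i = 850 · 50.799453 = 43,179.5353

C$43,179.54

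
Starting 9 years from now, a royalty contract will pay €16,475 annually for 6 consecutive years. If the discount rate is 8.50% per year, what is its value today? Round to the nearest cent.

€39,060.80

Value one period before first payment (t=8): 16475 × [1 − (1+0.085)^(−6)] / 0.085 = 16475 × 4.553587 = 75,020.3486
PV₀ = 75,020.3486 / (1+0.085)^8 = 75,020.3486 / 1.920604 = 39,060.8035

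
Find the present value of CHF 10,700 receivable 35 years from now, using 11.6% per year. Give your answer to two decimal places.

CHF 229.69

PV = FV·(1+i)^(−n) = 10,700 × 0.021466 = 229.6873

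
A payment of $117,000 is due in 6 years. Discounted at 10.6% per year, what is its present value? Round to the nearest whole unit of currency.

PV = 117,000 / (1 + 0.106)^6 = 117,000 / 1.830336 = 63,922.6984

$63,923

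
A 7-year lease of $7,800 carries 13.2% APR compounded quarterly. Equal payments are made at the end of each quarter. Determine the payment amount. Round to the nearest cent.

i = 0.132/4 = 0.033 per quarter; n = 7·4 = 28.
Annuity-PV factor = 18.094116; PMT = 7800 / 18.094116 = 431.0794

$431.08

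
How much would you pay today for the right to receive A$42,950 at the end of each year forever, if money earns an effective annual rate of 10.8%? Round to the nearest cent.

A$397,685.19

PV = C/r = 42950/0.108 = 397,685.1852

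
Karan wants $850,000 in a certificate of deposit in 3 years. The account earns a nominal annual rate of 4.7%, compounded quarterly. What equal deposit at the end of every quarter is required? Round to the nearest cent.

With 4 periods per year: i = 0.01175, n = 12.
FV-annuity factor = 12.806692; PMT = 850000 / 12.806692 = 66,371.5498

$66,371.55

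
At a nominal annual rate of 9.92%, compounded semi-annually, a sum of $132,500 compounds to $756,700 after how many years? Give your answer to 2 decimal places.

18.00 years

Periodic rate i = 0.0992/2 = 0.0496.
(1+i)^n = 756700/132500 = 5.71094, so n = ln 5.71094 / ln 1.0496 = 35.9929 half-years
= 35.9929/2 years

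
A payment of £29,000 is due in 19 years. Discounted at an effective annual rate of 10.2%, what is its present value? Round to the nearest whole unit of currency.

£4,581

PV = 29,000 / (1 + 0.102)^19 = 29,000 / 6.330679 = 4,580.8672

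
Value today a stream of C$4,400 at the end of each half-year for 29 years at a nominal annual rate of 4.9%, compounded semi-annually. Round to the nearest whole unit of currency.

C$135,476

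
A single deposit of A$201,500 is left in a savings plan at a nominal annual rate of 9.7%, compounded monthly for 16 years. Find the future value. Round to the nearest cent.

With 12 periods per year: i = 0.00808333, n = 192.
201,500 × (1+0.00808333)^192 = 201,500 × 4.691540 = 945,345.3532

A$945,345.35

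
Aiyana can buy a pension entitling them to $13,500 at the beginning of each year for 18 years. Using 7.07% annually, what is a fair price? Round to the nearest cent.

$144,666.87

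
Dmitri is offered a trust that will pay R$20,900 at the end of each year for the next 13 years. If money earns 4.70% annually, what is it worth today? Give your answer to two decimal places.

R$199,920.22

PV = PMT · [1 − (1+i)^(−n)] / i = 20900 · 9.565561 = 199,920.2188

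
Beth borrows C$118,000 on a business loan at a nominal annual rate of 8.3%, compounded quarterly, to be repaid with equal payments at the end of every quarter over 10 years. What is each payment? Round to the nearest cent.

Periodic rate i = 0.083/4 = 0.02075; n = 10 × 4 = 40 periods.
PMT = 118000 / ( [1 − (1+0.02075)^(−40)] / 0.02075 ) = 118000 / 26.999092 = 4,370.5174

C$4,370.52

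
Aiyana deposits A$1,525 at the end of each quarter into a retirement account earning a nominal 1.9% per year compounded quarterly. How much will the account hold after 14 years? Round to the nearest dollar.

With 4 periods per year: i = 0.00475, n = 56.
FV = 1525 × [(1+0.00475)^56 − 1] / 0.00475 = 1525 × 63.981821 = 97,572.2777

A$97,572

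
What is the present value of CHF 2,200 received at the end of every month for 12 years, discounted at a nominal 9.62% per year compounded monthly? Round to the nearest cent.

CHF 187,516.58

With 12 periods per year: i = 0.00801667, n = 144.
Annuity factor a(144|0.00801667) = 85.234810; PV = 2200 × 85.234810 = 187,516.5824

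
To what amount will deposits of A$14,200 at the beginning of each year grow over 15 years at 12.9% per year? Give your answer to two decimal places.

A$642,733.68

Accumulation factor s(15|0.129) × (1+i) = 45.262935; FV = 14200 × 45.262935 = 642,733.6793
(annuity-due: payments at period start, so ×(1+i).)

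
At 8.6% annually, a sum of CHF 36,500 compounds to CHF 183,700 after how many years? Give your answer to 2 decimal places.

19.59 years

(1+i)^n = 183700/36500 = 5.03288, so n = ln 5.03288 / ln 1.086 = 19.5875 years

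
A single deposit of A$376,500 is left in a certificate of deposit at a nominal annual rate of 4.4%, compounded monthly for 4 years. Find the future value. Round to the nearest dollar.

A$448,808

With 12 periods per year: i = 0.00366667, n = 48.
FV = 376,500 × (1 + 0.00366667)^48 = 448,808.4433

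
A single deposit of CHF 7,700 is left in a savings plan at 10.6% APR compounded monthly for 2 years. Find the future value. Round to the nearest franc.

i = 0.106/12 = 0.00883333 per month; n = 2·12 = 24.
FV = PV·(1+i)^n = 7,700 × 1.234998 = 9,509.4826

CHF 9,509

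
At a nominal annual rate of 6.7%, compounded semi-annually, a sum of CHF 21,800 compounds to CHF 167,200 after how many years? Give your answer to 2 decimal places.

Periodic rate i = 0.067/2 = 0.0335.
n = ln(167200/21800) / ln(1+0.0335) = ln(7.66972) / 0.032951 = 61.8274 half-years
= 61.8274/2 years

30.91 years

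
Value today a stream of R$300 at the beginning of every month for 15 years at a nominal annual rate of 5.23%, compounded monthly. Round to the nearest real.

R$37,531

With 12 periods per year: i = 0.00435833, n = 180.
Annuity factor a(180|0.00435833) × (1+i) = 125.102788; PV = 300 × 125.102788 = 37,530.8363
(Beginning-of-period payments → annuity-due factor ×(1+i).)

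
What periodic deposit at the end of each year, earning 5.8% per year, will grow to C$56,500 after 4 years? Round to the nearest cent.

PMT = 56500 / ( [(1+0.058)^4 − 1] / 0.058 ) = 56500 / 4.361651 = 12,953.8100

C$12,953.81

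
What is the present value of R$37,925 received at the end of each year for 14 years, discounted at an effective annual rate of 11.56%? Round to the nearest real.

R$257,138

PV = PMT · [1 − (1+i)^(−n)] / i = 37925 · 6.780168 = 257,137.8773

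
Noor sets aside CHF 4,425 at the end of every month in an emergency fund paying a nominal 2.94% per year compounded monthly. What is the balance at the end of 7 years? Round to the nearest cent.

With 12 periods per year: i = 0.00245, n = 84.
FV = 4425 × [(1+0.00245)^84 − 1] / 0.00245 = 4425 × 93.142167 = 412,154.0885

CHF 412,154.09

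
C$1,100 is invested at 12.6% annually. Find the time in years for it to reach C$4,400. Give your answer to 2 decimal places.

n = ln(4400/1100) / ln(1+0.126) = ln(4.00000) / 0.118672 = 11.6818 years

11.68 years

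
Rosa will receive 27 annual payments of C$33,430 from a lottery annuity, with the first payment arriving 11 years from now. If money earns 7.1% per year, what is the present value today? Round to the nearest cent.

Value one period before first payment (t=10): 33430 × [1 − (1+0.071)^(−27)] / 0.071 = 33430 × 11.874336 = 396,959.0432
Discount back 10 years: 396,959.0432 × (1+0.071)^(−10) = 396,959.0432 × 0.503623 = 199,917.5827

C$199,917.58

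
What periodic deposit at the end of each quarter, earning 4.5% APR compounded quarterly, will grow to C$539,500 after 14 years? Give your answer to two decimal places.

C$6,968.14

i = 0.045/4 = 0.01125 per quarter; n = 14·4 = 56.
PMT = 539500 / ( [(1+0.01125)^56 − 1] / 0.01125 ) = 539500 / 77.423812 = 6,968.1405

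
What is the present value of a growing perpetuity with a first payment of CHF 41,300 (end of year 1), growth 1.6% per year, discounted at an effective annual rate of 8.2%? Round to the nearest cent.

PV = PMT / (i − g) = 41300 / (0.082 − 0.016) = 41300 / 0.066000 = 625,757.5758

CHF 625,757.58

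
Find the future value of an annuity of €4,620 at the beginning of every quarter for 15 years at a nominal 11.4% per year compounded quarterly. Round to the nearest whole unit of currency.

€733,309

Periodic rate i = 0.114/4 = 0.0285; n = 15 × 4 = 60 periods.
FV = PMT · [(1+i)^n − 1] / i × (1+i) = 4620 · 158.724950 = 733,309.2707
(Beginning-of-period payments → annuity-due factor ×(1+i).)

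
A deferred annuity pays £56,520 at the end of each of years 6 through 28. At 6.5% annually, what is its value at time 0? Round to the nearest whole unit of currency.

£485,552

PV at t=5 (ordinary 23-year annuity): 56520 × a(23|0.065) = 56520 × 11.770137 = 665,248.1279
PV₀ = 665,248.1279 / (1+0.065)^5 = 665,248.1279 / 1.370087 = 485,551.8601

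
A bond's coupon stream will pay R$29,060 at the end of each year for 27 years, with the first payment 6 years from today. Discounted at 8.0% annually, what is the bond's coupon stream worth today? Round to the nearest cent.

PV at t=5 (ordinary 27-year annuity): 29060 × a(27|0.08) = 29060 × 10.935165 = 317,775.8882
PV₀ = 317,775.8882 / (1+0.08)^5 = 317,775.8882 / 1.469328 = 216,272.9300

R$216,272.93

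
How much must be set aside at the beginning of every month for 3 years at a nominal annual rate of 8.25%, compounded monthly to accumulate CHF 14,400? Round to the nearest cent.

With 12 periods per year: i = 0.006875, n = 36.
FV-annuity factor × (1+i) = 40.968476; PMT = 14400 / 40.968476 = 351.4898

CHF 351.49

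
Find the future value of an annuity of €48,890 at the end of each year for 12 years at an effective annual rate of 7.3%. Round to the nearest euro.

€890,163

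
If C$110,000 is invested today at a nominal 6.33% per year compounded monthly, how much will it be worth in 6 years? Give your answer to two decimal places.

With 12 periods per year: i = 0.005275, n = 72.
FV = 110,000 × (1 + 0.005275)^72 = 160,658.6860

C$160,658.69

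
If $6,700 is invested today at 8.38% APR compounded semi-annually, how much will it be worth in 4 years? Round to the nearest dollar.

With 2 periods per year: i = 0.0419, n = 8.
FV = 6,700 × (1 + 0.0419)^8 = 9,304.2872

$9,304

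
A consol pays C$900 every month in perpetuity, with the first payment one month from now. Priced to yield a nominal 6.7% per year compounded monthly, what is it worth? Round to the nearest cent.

C$161,194.03

Periodic rate i = 0.067/12 = 0.00558333.
PV = PMT / i = 900 / 0.00558333 = 161,194.0299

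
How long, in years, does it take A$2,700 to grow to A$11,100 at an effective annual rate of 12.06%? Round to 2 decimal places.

12.42 years

n = ln(11100/2700) / ln(1+0.1206) = ln(4.11111) / 0.113864 = 12.4156 years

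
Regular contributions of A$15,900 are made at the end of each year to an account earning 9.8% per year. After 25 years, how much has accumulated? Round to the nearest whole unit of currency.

A$1,517,447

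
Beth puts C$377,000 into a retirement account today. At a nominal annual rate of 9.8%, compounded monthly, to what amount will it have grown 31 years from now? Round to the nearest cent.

With 12 periods per year: i = 0.00816667, n = 372.
377,000 × (1+0.00816667)^372 = 377,000 × 20.607642 = 7,769,080.9074

C$7,769,080.91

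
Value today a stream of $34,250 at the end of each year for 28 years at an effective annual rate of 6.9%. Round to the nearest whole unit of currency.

$419,740

Annuity factor a(28|0.069) = 12.255191; PV = 34250 × 12.255191 = 419,740.2980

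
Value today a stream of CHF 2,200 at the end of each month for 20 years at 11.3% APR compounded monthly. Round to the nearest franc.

Periodic rate i = 0.113/12 = 0.00941667; n = 20 × 12 = 240 periods.
Annuity factor a(240|0.00941667) = 94.995420; PV = 2200 × 94.995420 = 208,989.9243

CHF 208,990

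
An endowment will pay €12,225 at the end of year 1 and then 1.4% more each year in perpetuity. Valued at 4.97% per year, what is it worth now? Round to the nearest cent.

€342,436.97

PV = D₁/(r − g) = 12225/(0.0497 − 0.014) = 342,436.9748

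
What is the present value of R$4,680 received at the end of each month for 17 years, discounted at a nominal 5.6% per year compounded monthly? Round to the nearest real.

R$614,928

i = 0.056/12 = 0.00466667 per month; n = 17·12 = 204.
PV = PMT · [1 − (1+i)^(−n)] / i = 4680 · 131.394864 = 614,927.9639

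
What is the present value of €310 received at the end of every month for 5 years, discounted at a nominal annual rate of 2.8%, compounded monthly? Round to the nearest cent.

€17,337.85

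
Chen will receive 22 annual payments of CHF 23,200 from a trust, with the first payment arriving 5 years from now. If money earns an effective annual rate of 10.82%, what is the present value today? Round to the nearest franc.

PV at t=4 (ordinary 22-year annuity): 23200 × a(22|0.1082) = 23200 × 8.277930 = 192,047.9751
Discount back 4 years: 192,047.9751 × (1+0.1082)^(−4) = 192,047.9751 × 0.663021 = 127,331.8793

CHF 127,332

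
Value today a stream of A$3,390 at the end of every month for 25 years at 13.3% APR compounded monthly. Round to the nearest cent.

i = 0.133/12 = 0.0110833 per month; n = 25·12 = 300.
PV = PMT · [1 − (1+i)^(−n)] / i = 3390 · 86.920011 = 294,658.8366

A$294,658.84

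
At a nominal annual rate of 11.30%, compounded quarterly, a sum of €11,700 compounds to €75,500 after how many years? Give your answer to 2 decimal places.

Periodic rate i = 0.113/4 = 0.02825.
n = ln(75500/11700) / ln(1+0.02825) = ln(6.45299) / 0.027858 = 66.9295 quarters
= 66.9295/4 years

16.73 years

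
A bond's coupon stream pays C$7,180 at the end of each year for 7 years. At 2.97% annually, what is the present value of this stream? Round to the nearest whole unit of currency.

C$44,784

PV = 7180 × [1 − (1+0.0297)^(−7)] / 0.0297 = 7180 × 6.237333 = 44,784.0524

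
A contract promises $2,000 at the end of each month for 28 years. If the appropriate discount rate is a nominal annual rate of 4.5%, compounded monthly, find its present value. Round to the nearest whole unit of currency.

$381,694

With 12 periods per year: i = 0.00375, n = 336.
PV = 2000 × [1 − (1+0.00375)^(−336)] / 0.00375 = 2000 × 190.847126 = 381,694.2524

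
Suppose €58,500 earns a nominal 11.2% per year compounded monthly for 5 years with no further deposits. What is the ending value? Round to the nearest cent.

€102,148.70

i = 0.112/12 = 0.00933333 per month; n = 5·12 = 60.
FV = 58,500 × (1 + 0.00933333)^60 = 102,148.6973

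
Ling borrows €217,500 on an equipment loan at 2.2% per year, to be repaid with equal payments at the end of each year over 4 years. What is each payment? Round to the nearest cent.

€57,398.16

Annuity-PV factor = 3.789320; PMT = 217500 / 3.789320 = 57,398.1609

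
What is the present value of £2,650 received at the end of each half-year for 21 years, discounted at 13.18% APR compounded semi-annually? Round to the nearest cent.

i = 0.1318/2 = 0.0659 per half-year; n = 21·2 = 42.
Annuity factor a(42|0.0659) = 14.134531; PV = 2650 × 14.134531 = 37,456.5076

£37,456.51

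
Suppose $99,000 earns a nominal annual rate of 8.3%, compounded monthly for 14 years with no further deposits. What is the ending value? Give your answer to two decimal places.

$315,172.37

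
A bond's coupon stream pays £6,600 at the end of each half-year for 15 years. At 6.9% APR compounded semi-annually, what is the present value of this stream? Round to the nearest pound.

i = 0.069/2 = 0.0345 per half-year; n = 15·2 = 30.
PV = 6600 × [1 − (1+0.0345)^(−30)] / 0.0345 = 6600 × 18.507805 = 122,151.5126

£122,152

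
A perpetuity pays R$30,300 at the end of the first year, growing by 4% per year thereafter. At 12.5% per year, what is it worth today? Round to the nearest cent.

R$356,470.59

PV = PMT / (i − g) = 30300 / (0.125 − 0.04) = 30300 / 0.085000 = 356,470.5882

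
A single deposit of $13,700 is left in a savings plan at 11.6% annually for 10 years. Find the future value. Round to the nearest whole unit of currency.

$41,055

FV = PV·(1+i)^n = 13,700 × 2.996691 = 41,054.6650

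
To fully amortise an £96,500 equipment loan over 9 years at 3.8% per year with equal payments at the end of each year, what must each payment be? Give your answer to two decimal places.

£12,860.56

Annuity-PV factor = 7.503562; PMT = 96500 / 7.503562 = 12,860.5588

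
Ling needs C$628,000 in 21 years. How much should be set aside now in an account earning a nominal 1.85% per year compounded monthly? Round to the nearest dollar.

C$425,957

Periodic rate i = 0.0185/12 = 0.00154167; n = 21 × 12 = 252 periods.
PV = FV·(1+i)^(−n) = 628,000 × 0.678276 = 425,957.3943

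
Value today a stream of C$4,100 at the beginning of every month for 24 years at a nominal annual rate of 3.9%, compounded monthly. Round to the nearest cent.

C$768,509.39

i = 0.039/12 = 0.00325 per month; n = 24·12 = 288.
PV = 4100 × [1 − (1+0.00325)^(−288)] / 0.00325 × (1+i) = 4100 × 187.441314 = 768,509.3873
Payments are at the start of each period, so multiply by (1+i).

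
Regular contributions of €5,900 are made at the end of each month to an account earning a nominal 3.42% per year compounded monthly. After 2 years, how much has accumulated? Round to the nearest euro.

€146,339

Periodic rate i = 0.0342/12 = 0.00285; n = 2 × 12 = 24 periods.
FV = PMT · [(1+i)^n − 1] / i = 5900 · 24.803289 = 146,339.4036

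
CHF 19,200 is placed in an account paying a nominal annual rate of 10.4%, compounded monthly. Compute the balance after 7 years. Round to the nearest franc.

CHF 39,637

Periodic rate i = 0.104/12 = 0.00866667; n = 7 × 12 = 84 periods.
FV = PV·(1+i)^n = 19,200 × 2.064449 = 39,637.4240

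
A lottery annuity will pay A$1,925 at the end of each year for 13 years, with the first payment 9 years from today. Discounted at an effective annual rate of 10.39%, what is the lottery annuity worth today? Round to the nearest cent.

Value one period before first payment (t=8): 1925 × [1 − (1+0.1039)^(−13)] / 0.1039 = 1925 × 6.962088 = 13,402.0197
PV₀ = 13,402.0197 / (1+0.1039)^8 = 13,402.0197 / 2.205149 = 6,077.6038

A$6,077.60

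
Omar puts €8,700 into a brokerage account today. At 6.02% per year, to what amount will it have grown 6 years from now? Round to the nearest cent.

€12,355.09

FV = 8,700 × (1 + 0.0602)^6 = 12,355.0939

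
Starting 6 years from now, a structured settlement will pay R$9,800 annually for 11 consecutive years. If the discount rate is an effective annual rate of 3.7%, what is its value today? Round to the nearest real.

PV at t=5 (ordinary 11-year annuity): 9800 × a(11|0.037) = 9800 × 8.903949 = 87,258.7021
Discount back 5 years: 87,258.7021 × (1+0.037)^(−5) = 87,258.7021 × 0.833885 = 72,763.7322

R$72,764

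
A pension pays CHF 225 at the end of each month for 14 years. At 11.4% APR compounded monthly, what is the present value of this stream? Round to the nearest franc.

CHF 18,847

Periodic rate i = 0.114/12 = 0.0095; n = 14 × 12 = 168 periods.
PV = PMT · [1 − (1+i)^(−n)] / i = 225 · 83.764365 = 18,846.9820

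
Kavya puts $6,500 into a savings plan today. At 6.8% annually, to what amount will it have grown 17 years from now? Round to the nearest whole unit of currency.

$19,890

FV = 6,500 × (1 + 0.068)^17 = 19,889.5360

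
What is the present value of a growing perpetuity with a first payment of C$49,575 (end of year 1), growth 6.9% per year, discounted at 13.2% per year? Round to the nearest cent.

C$786,904.76

PV = D₁/(r − g) = 49575/(0.132 − 0.069) = 786,904.7619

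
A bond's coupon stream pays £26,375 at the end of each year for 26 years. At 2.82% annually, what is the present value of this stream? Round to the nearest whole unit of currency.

£481,420

Annuity factor a(26|0.0282) = 18.252878; PV = 26375 × 18.252878 = 481,419.6505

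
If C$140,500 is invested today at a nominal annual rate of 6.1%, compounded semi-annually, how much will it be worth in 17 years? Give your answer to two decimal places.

Periodic rate i = 0.061/2 = 0.0305; n = 17 × 2 = 34 periods.
FV = PV·(1+i)^n = 140,500 × 2.777358 = 390,218.8028

C$390,218.80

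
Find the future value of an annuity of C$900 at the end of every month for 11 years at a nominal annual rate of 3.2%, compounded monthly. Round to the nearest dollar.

C$142,169

i = 0.032/12 = 0.00266667 per month; n = 11·12 = 132.
FV = PMT · [(1+i)^n − 1] / i = 900 · 157.965943 = 142,169.3487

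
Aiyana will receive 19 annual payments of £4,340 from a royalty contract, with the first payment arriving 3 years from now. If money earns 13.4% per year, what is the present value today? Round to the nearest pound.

Value one period before first payment (t=2): 4340 × [1 − (1+0.134)^(−19)] / 0.134 = 4340 × 6.778386 = 29,418.1934
Discount back 2 years: 29,418.1934 × (1+0.134)^(−2) = 29,418.1934 × 0.777632 = 22,876.5163

£22,877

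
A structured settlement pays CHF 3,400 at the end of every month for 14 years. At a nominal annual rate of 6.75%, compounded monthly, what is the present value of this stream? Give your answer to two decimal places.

Periodic rate i = 0.0675/12 = 0.005625; n = 14 × 12 = 168 periods.
PV = PMT · [1 − (1+i)^(−n)] / i = 3400 · 108.495980 = 368,886.3308

CHF 368,886.33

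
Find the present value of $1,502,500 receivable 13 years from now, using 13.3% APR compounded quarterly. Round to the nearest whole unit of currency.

$274,241

Periodic rate i = 0.133/4 = 0.03325; n = 13 × 4 = 52 periods.
Discount factor = (1+0.03325)^(−52) = 0.182523; PV = 1,502,500 × 0.182523 = 274,241.3607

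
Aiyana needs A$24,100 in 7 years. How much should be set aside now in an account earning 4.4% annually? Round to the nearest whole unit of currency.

A$17,828

PV = FV·(1+i)^(−n) = 24,100 × 0.739770 = 17,828.4485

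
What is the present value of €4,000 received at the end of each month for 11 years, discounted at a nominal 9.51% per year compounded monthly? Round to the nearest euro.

Periodic rate i = 0.0951/12 = 0.007925; n = 11 × 12 = 132 periods.
PV = PMT · [1 − (1+i)^(−n)] / i = 4000 · 81.671075 = 326,684.2985

€326,684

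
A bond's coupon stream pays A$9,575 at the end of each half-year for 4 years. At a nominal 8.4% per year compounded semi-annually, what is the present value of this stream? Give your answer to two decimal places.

With 2 periods per year: i = 0.042, n = 8.
PV = 9575 × [1 − (1+0.042)^(−8)] / 0.042 = 9575 × 6.677489 = 63,936.9535

A$63,936.95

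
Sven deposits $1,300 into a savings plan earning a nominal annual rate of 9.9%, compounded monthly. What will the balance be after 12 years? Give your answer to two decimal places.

$4,243.93

With 12 periods per year: i = 0.00825, n = 144.
FV = 1,300 × (1 + 0.00825)^144 = 4,243.9335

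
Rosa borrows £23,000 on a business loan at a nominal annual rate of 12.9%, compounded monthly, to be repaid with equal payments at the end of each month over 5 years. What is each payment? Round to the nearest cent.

i = 0.129/12 = 0.01075 per month; n = 5·12 = 60.
PMT = 23000 / ( [1 − (1+0.01075)^(−60)] / 0.01075 ) = 23000 / 44.049148 = 522.1440

£522.14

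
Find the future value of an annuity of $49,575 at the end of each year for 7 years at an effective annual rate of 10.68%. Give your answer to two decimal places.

FV = PMT · [(1+i)^n − 1] / i = 49575 · 9.687486 = 480,257.1096

$480,257.11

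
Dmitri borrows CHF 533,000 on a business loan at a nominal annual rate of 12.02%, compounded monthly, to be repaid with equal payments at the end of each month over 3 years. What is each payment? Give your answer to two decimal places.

i = 0.1202/12 = 0.0100167 per month; n = 3·12 = 36.
Annuity-PV factor = 30.098848; PMT = 533000 / 30.098848 = 17,708.3190

CHF 17,708.32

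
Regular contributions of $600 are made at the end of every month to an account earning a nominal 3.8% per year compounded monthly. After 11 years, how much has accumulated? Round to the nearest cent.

$98,131.80

With 12 periods per year: i = 0.00316667, n = 132.
FV = 600 × [(1+0.00316667)^132 − 1] / 0.00316667 = 600 × 163.553005 = 98,131.8032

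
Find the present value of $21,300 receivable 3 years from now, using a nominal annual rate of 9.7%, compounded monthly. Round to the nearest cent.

With 12 periods per year: i = 0.00808333, n = 36.
PV = FV·(1+i)^(−n) = 21,300 × 0.748391 = 15,940.7209

$15,940.72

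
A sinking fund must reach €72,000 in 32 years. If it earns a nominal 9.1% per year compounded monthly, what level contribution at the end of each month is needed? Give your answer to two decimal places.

With 12 periods per year: i = 0.00758333, n = 384.
FV-annuity factor = 2267.154252; PMT = 72000 / 2267.154252 = 31.7579

€31.76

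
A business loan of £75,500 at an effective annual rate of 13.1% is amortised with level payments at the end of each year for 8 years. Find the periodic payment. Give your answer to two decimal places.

Annuity-PV factor = 4.782387; PMT = 75500 / 4.782387 = 15,787.0968

£15,787.10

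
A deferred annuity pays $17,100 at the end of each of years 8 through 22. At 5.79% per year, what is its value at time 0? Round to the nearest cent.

PV at t=7 (ordinary 15-year annuity): 17100 × a(15|0.0579) = 17100 × 9.846914 = 168,382.2319
Discount back 7 years: 168,382.2319 × (1+0.0579)^(−7) = 168,382.2319 × 0.674354 = 113,549.1642

$113,549.16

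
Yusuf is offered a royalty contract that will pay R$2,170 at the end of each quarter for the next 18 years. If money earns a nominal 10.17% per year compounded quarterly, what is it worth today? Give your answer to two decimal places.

R$71,349.39

i = 0.1017/4 = 0.025425 per quarter; n = 18·4 = 72.
Annuity factor a(72|0.025425) = 32.879905; PV = 2170 × 32.879905 = 71,349.3935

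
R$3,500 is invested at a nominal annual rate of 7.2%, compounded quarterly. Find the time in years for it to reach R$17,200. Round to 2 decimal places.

Periodic rate i = 0.072/4 = 0.018.
(1+i)^n = 17200/3500 = 4.91429, so n = ln 4.91429 / ln 1.018 = 89.2463 quarters
= 89.2463/4 years

22.31 years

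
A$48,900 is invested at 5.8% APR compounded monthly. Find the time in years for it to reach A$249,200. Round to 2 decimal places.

28.15 years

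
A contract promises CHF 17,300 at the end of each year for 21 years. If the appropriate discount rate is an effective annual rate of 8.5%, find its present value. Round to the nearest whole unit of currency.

Annuity factor a(21|0.085) = 9.643628; PV = 17300 × 9.643628 = 166,834.7680

CHF 166,835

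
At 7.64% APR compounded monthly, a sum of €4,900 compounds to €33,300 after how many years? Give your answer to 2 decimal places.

Periodic rate i = 0.0764/12 = 0.00636667.
(1+i)^n = 33300/4900 = 6.79592, so n = ln 6.79592 / ln 1.00637 = 301.9502 months
= 301.9502/12 years

25.16 years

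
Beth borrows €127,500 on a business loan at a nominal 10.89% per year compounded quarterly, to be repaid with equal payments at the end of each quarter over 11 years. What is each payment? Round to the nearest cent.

With 4 periods per year: i = 0.027225, n = 44.
Annuity-PV factor = 25.465547; PMT = 127500 / 25.465547 = 5,006.7646

€5,006.76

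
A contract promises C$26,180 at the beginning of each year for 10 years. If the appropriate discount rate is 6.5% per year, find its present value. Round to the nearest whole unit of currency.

C$200,437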